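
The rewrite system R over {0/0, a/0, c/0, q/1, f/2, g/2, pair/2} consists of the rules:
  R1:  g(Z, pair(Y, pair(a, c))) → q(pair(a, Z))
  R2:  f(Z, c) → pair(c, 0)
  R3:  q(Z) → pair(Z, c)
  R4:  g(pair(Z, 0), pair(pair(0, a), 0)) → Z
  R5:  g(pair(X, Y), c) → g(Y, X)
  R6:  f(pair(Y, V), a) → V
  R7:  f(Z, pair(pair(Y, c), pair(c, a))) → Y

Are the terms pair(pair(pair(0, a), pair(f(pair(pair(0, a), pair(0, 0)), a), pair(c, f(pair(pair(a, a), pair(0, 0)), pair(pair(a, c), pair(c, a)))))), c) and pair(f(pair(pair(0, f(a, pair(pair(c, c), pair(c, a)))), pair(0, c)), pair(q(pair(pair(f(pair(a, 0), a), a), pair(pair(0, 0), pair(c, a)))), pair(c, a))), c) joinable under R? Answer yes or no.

yes — NF(t₁) = pair(pair(pair(0, a), pair(pair(0, 0), pair(c, a))), c), NF(t₂) = pair(pair(pair(0, a), pair(pair(0, 0), pair(c, a))), c)

Reduce t₁ = pair(pair(pair(0, a), pair(f(pair(pair(0, a), pair(0, 0)), a), pair(c, f(pair(pair(a, a), pair(0, 0)), pair(pair(a, c), pair(c, a)))))), c):
1. pair(pair(pair(0, a), pair(f(pair(pair(0, a), pair(0, 0)), a), pair(c, f(pair(pair(a, a), pair(0, 0)), pair(pair(a, c), pair(c, a)))))), c)  →  pair(pair(pair(0, a), pair(pair(0, 0), pair(c, f(pair(pair(a, a), pair(0, 0)), pair(pair(a, c), pair(c, a)))))), c)   [R6 at 1.2.1]
2. pair(pair(pair(0, a), pair(pair(0, 0), pair(c, f(pair(pair(a, a), pair(0, 0)), pair(pair(a, c), pair(c, a)))))), c)  →  pair(pair(pair(0, a), pair(pair(0, 0), pair(c, a))), c)   [R7 at 1.2.2.2]

Reduce t₂ = pair(f(pair(pair(0, f(a, pair(pair(c, c), pair(c, a)))), pair(0, c)), pair(q(pair(pair(f(pair(a, 0), a), a), pair(pair(0, 0), pair(c, a)))), pair(c, a))), c):
1. pair(f(pair(pair(0, f(a, pair(pair(c, c), pair(c, a)))), pair(0, c)), pair(q(pair(pair(f(pair(a, 0), a), a), pair(pair(0, 0), pair(c, a)))), pair(c, a))), c)  →  pair(f(pair(pair(0, c), pair(0, c)), pair(q(pair(pair(f(pair(a, 0), a), a), pair(pair(0, 0), pair(c, a)))), pair(c, a))), c)   [R7 at 1.1.1.2]
2. pair(f(pair(pair(0, c), pair(0, c)), pair(q(pair(pair(f(pair(a, 0), a), a), pair(pair(0, 0), pair(c, a)))), pair(c, a))), c)  →  pair(f(pair(pair(0, c), pair(0, c)), pair(pair(pair(pair(f(pair(a, 0), a), a), pair(pair(0, 0), pair(c, a))), c), pair(c, a))), c)   [R3 at 1.2.1]
3. pair(f(pair(pair(0, c), pair(0, c)), pair(pair(pair(pair(f(pair(a, 0), a), a), pair(pair(0, 0), pair(c, a))), c), pair(c, a))), c)  →  pair(pair(pair(f(pair(a, 0), a), a), pair(pair(0, 0), pair(c, a))), c)   [R7 at 1]
4. pair(pair(pair(f(pair(a, 0), a), a), pair(pair(0, 0), pair(c, a))), c)  →  pair(pair(pair(0, a), pair(pair(0, 0), pair(c, a))), c)   [R6 at 1.1.1]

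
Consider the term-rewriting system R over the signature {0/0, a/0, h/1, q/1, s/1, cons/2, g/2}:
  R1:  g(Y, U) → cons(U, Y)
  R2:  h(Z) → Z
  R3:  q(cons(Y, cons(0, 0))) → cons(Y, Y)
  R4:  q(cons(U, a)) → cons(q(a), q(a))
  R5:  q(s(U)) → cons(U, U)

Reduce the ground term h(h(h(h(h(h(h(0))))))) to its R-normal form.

0

1. h(h(h(h(h(h(h(0)))))))  →  h(h(h(h(h(h(0))))))   [R2 at ε]
2. h(h(h(h(h(h(0))))))  →  h(h(h(h(h(0)))))   [R2 at ε]
3. h(h(h(h(h(0)))))  →  h(h(h(h(0))))   [R2 at ε]
4. h(h(h(h(0))))  →  h(h(h(0)))   [R2 at ε]
5. h(h(h(0)))  →  h(h(0))   [R2 at ε]
6. h(h(0))  →  h(0)   [R2 at ε]
7. h(0)  →  0   [R2 at ε]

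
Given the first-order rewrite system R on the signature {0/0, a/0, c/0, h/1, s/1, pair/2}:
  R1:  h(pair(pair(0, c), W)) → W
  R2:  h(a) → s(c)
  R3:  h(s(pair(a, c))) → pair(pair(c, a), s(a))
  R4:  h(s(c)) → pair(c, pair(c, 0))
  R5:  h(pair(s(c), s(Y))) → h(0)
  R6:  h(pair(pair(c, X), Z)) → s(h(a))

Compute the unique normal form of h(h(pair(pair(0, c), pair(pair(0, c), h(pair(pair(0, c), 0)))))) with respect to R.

1. h(h(pair(pair(0, c), pair(pair(0, c), h(pair(pair(0, c), 0))))))  →  h(pair(pair(0, c), h(pair(pair(0, c), 0))))   [R1 at 1]
2. h(pair(pair(0, c), h(pair(pair(0, c), 0))))  →  h(pair(pair(0, c), 0))   [R1 at ε]
3. h(pair(pair(0, c), 0))  →  0   [R1 at ε]

0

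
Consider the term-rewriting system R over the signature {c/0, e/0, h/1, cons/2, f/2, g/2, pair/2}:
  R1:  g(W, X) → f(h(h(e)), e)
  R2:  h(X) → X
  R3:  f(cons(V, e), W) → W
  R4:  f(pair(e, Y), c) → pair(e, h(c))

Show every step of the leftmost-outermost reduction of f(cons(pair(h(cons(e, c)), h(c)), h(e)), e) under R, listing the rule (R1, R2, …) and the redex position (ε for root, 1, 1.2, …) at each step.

e

1. f(cons(pair(h(cons(e, c)), h(c)), h(e)), e)  →  f(cons(pair(cons(e, c), h(c)), h(e)), e)   [R2 at 1.1.1]
2. f(cons(pair(cons(e, c), h(c)), h(e)), e)  →  f(cons(pair(cons(e, c), c), h(e)), e)   [R2 at 1.1.2]
3. f(cons(pair(cons(e, c), c), h(e)), e)  →  f(cons(pair(cons(e, c), c), e), e)   [R2 at 1.2]
4. f(cons(pair(cons(e, c), c), e), e)  →  e   [R3 at ε]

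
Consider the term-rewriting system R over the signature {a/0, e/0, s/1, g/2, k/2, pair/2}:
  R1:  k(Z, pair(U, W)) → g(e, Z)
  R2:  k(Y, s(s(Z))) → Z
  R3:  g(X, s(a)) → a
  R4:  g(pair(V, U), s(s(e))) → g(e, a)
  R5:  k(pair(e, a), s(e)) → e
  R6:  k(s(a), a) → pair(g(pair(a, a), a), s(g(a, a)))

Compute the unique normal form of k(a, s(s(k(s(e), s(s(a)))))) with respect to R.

a

1. k(a, s(s(k(s(e), s(s(a))))))  →  k(s(e), s(s(a)))   [R2 at ε]
2. k(s(e), s(s(a)))  →  a   [R2 at ε]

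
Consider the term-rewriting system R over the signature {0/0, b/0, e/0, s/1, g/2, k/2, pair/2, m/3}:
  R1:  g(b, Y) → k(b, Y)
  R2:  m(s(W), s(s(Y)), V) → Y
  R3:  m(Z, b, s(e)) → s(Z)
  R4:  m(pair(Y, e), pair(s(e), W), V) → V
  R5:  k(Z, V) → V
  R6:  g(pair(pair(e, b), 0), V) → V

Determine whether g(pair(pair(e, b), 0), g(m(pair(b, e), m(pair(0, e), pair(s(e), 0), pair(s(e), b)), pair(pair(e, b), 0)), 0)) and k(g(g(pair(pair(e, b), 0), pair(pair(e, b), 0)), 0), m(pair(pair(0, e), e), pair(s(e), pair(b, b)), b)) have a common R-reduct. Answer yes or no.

no — NF(t₁) = 0, NF(t₂) = b

Reduce t₁ = g(pair(pair(e, b), 0), g(m(pair(b, e), m(pair(0, e), pair(s(e), 0), pair(s(e), b)), pair(pair(e, b), 0)), 0)):
1. g(pair(pair(e, b), 0), g(m(pair(b, e), m(pair(0, e), pair(s(e), 0), pair(s(e), b)), pair(pair(e, b), 0)), 0))  →  g(m(pair(b, e), m(pair(0, e), pair(s(e), 0), pair(s(e), b)), pair(pair(e, b), 0)), 0)   [R6 at ε]
2. g(m(pair(b, e), m(pair(0, e), pair(s(e), 0), pair(s(e), b)), pair(pair(e, b), 0)), 0)  →  g(m(pair(b, e), pair(s(e), b), pair(pair(e, b), 0)), 0)   [R4 at 1.2]
3. g(m(pair(b, e), pair(s(e), b), pair(pair(e, b), 0)), 0)  →  g(pair(pair(e, b), 0), 0)   [R4 at 1]
4. g(pair(pair(e, b), 0), 0)  →  0   [R6 at ε]

Reduce t₂ = k(g(g(pair(pair(e, b), 0), pair(pair(e, b), 0)), 0), m(pair(pair(0, e), e), pair(s(e), pair(b, b)), b)):
1. k(g(g(pair(pair(e, b), 0), pair(pair(e, b), 0)), 0), m(pair(pair(0, e), e), pair(s(e), pair(b, b)), b))  →  m(pair(pair(0, e), e), pair(s(e), pair(b, b)), b)   [R5 at ε]
2. m(pair(pair(0, e), e), pair(s(e), pair(b, b)), b)  →  b   [R4 at ε]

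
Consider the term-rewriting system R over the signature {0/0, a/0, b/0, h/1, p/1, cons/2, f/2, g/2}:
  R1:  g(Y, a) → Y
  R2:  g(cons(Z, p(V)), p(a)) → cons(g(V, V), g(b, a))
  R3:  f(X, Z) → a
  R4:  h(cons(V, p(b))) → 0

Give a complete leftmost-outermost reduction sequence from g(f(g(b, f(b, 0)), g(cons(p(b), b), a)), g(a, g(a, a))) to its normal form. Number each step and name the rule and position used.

a

1. g(f(g(b, f(b, 0)), g(cons(p(b), b), a)), g(a, g(a, a)))  →  g(a, g(a, g(a, a)))   [R3 at 1]
2. g(a, g(a, g(a, a)))  →  g(a, g(a, a))   [R1 at 2.2]
3. g(a, g(a, a))  →  g(a, a)   [R1 at 2]
4. g(a, a)  →  a   [R1 at ε]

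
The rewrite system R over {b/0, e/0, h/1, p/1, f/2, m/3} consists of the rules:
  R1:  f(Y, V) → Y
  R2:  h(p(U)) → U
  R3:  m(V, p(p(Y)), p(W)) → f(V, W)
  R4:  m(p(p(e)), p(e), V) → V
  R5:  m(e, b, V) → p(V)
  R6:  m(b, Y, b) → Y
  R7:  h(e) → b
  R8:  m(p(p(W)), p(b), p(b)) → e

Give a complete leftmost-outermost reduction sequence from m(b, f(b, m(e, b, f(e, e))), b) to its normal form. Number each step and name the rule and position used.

b

1. m(b, f(b, m(e, b, f(e, e))), b)  →  f(b, m(e, b, f(e, e)))   [R6 at ε]
2. f(b, m(e, b, f(e, e)))  →  b   [R1 at ε]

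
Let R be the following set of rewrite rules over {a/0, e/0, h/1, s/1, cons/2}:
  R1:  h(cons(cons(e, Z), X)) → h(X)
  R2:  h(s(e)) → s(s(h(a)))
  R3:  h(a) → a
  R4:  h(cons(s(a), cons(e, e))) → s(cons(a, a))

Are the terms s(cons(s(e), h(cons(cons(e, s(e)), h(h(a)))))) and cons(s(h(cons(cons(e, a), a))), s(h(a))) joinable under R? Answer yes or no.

no — NF(t₁) = s(cons(s(e), a)), NF(t₂) = cons(s(a), s(a))

Reduce t₁ = s(cons(s(e), h(cons(cons(e, s(e)), h(h(a)))))):
1. s(cons(s(e), h(cons(cons(e, s(e)), h(h(a))))))  →  s(cons(s(e), h(h(h(a)))))   [R1 at 1.2]
2. s(cons(s(e), h(h(h(a)))))  →  s(cons(s(e), h(h(a))))   [R3 at 1.2.1.1]
3. s(cons(s(e), h(h(a))))  →  s(cons(s(e), h(a)))   [R3 at 1.2.1]
4. s(cons(s(e), h(a)))  →  s(cons(s(e), a))   [R3 at 1.2]

Reduce t₂ = cons(s(h(cons(cons(e, a), a))), s(h(a))):
1. cons(s(h(cons(cons(e, a), a))), s(h(a)))  →  cons(s(h(a)), s(h(a)))   [R1 at 1.1]
2. cons(s(h(a)), s(h(a)))  →  cons(s(a), s(h(a)))   [R3 at 1.1]
3. cons(s(a), s(h(a)))  →  cons(s(a), s(a))   [R3 at 2.1]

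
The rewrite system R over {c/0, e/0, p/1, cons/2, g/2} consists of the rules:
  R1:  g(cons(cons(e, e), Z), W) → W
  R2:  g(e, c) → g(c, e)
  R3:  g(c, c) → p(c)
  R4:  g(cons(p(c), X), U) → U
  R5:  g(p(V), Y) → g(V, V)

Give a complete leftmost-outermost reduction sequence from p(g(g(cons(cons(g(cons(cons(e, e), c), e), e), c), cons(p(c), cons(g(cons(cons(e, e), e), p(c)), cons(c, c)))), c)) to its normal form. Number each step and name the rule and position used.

p(c)

1. p(g(g(cons(cons(g(cons(cons(e, e), c), e), e), c), cons(p(c), cons(g(cons(cons(e, e), e), p(c)), cons(c, c)))), c))  →  p(g(g(cons(cons(e, e), c), cons(p(c), cons(g(cons(cons(e, e), e), p(c)), cons(c, c)))), c))   [R1 at 1.1.1.1.1]
2. p(g(g(cons(cons(e, e), c), cons(p(c), cons(g(cons(cons(e, e), e), p(c)), cons(c, c)))), c))  →  p(g(cons(p(c), cons(g(cons(cons(e, e), e), p(c)), cons(c, c))), c))   [R1 at 1.1]
3. p(g(cons(p(c), cons(g(cons(cons(e, e), e), p(c)), cons(c, c))), c))  →  p(c)   [R4 at 1]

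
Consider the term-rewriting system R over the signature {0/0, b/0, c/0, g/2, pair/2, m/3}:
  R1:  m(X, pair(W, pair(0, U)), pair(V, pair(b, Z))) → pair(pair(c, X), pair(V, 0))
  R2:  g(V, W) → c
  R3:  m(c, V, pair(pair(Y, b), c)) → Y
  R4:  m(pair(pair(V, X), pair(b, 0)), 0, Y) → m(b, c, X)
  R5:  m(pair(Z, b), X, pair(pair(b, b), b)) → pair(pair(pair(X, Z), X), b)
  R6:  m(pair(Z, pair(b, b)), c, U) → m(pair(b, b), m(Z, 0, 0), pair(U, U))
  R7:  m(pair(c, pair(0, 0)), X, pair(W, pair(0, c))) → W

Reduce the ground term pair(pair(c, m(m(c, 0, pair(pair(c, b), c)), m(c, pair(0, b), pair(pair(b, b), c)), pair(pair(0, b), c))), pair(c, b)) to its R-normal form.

1. pair(pair(c, m(m(c, 0, pair(pair(c, b), c)), m(c, pair(0, b), pair(pair(b, b), c)), pair(pair(0, b), c))), pair(c, b))  →  pair(pair(c, m(c, m(c, pair(0, b), pair(pair(b, b), c)), pair(pair(0, b), c))), pair(c, b))   [R3 at 1.2.1]
2. pair(pair(c, m(c, m(c, pair(0, b), pair(pair(b, b), c)), pair(pair(0, b), c))), pair(c, b))  →  pair(pair(c, 0), pair(c, b))   [R3 at 1.2]

pair(pair(c, 0), pair(c, b))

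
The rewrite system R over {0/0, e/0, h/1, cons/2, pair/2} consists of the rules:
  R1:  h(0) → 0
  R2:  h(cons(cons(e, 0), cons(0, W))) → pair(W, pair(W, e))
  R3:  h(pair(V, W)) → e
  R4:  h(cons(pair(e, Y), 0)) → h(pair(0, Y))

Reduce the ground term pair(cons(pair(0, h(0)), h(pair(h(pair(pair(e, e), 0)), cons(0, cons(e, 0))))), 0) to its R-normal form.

pair(cons(pair(0, 0), e), 0)

1. pair(cons(pair(0, h(0)), h(pair(h(pair(pair(e, e), 0)), cons(0, cons(e, 0))))), 0)  →  pair(cons(pair(0, 0), h(pair(h(pair(pair(e, e), 0)), cons(0, cons(e, 0))))), 0)   [R1 at 1.1.2]
2. pair(cons(pair(0, 0), h(pair(h(pair(pair(e, e), 0)), cons(0, cons(e, 0))))), 0)  →  pair(cons(pair(0, 0), e), 0)   [R3 at 1.2]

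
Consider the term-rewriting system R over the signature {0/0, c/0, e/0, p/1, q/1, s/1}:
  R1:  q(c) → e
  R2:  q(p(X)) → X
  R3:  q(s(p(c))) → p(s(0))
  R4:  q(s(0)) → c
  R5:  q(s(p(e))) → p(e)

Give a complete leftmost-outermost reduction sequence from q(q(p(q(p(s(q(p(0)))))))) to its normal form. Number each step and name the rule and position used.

c

1. q(q(p(q(p(s(q(p(0))))))))  →  q(q(p(s(q(p(0))))))   [R2 at 1]
2. q(q(p(s(q(p(0))))))  →  q(s(q(p(0))))   [R2 at 1]
3. q(s(q(p(0))))  →  q(s(0))   [R2 at 1.1]
4. q(s(0))  →  c   [R4 at ε]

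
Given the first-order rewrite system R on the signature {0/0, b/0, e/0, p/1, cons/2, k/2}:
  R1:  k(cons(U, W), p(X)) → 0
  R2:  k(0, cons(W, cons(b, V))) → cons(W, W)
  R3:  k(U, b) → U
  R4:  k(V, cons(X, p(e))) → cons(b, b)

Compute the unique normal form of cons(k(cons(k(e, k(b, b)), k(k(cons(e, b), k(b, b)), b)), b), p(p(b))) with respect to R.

1. cons(k(cons(k(e, k(b, b)), k(k(cons(e, b), k(b, b)), b)), b), p(p(b)))  →  cons(cons(k(e, k(b, b)), k(k(cons(e, b), k(b, b)), b)), p(p(b)))   [R3 at 1]
2. cons(cons(k(e, k(b, b)), k(k(cons(e, b), k(b, b)), b)), p(p(b)))  →  cons(cons(k(e, b), k(k(cons(e, b), k(b, b)), b)), p(p(b)))   [R3 at 1.1.2]
3. cons(cons(k(e, b), k(k(cons(e, b), k(b, b)), b)), p(p(b)))  →  cons(cons(e, k(k(cons(e, b), k(b, b)), b)), p(p(b)))   [R3 at 1.1]
4. cons(cons(e, k(k(cons(e, b), k(b, b)), b)), p(p(b)))  →  cons(cons(e, k(cons(e, b), k(b, b))), p(p(b)))   [R3 at 1.2]
5. cons(cons(e, k(cons(e, b), k(b, b))), p(p(b)))  →  cons(cons(e, k(cons(e, b), b)), p(p(b)))   [R3 at 1.2.2]
6. cons(cons(e, k(cons(e, b), b)), p(p(b)))  →  cons(cons(e, cons(e, b)), p(p(b)))   [R3 at 1.2]

cons(cons(e, cons(e, b)), p(p(b)))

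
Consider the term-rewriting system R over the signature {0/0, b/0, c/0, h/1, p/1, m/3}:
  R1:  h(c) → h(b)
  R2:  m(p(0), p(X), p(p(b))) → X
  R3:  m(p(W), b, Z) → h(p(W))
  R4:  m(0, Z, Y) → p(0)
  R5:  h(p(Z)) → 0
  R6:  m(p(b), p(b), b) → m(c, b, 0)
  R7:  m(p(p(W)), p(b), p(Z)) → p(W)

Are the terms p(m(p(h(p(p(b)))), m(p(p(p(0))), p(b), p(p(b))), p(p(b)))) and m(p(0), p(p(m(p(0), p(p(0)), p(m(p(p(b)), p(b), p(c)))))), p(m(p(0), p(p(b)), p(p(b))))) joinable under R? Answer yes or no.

yes — NF(t₁) = p(p(0)), NF(t₂) = p(p(0))

Reduce t₁ = p(m(p(h(p(p(b)))), m(p(p(p(0))), p(b), p(p(b))), p(p(b)))):
1. p(m(p(h(p(p(b)))), m(p(p(p(0))), p(b), p(p(b))), p(p(b))))  →  p(m(p(0), m(p(p(p(0))), p(b), p(p(b))), p(p(b))))   [R5 at 1.1.1]
2. p(m(p(0), m(p(p(p(0))), p(b), p(p(b))), p(p(b))))  →  p(m(p(0), p(p(0)), p(p(b))))   [R7 at 1.2]
3. p(m(p(0), p(p(0)), p(p(b))))  →  p(p(0))   [R2 at 1]

Reduce t₂ = m(p(0), p(p(m(p(0), p(p(0)), p(m(p(p(b)), p(b), p(c)))))), p(m(p(0), p(p(b)), p(p(b))))):
1. m(p(0), p(p(m(p(0), p(p(0)), p(m(p(p(b)), p(b), p(c)))))), p(m(p(0), p(p(b)), p(p(b)))))  →  m(p(0), p(p(m(p(0), p(p(0)), p(p(b))))), p(m(p(0), p(p(b)), p(p(b)))))   [R7 at 2.1.1.3.1]
2. m(p(0), p(p(m(p(0), p(p(0)), p(p(b))))), p(m(p(0), p(p(b)), p(p(b)))))  →  m(p(0), p(p(p(0))), p(m(p(0), p(p(b)), p(p(b)))))   [R2 at 2.1.1]
3. m(p(0), p(p(p(0))), p(m(p(0), p(p(b)), p(p(b)))))  →  m(p(0), p(p(p(0))), p(p(b)))   [R2 at 3.1]
4. m(p(0), p(p(p(0))), p(p(b)))  →  p(p(0))   [R2 at ε]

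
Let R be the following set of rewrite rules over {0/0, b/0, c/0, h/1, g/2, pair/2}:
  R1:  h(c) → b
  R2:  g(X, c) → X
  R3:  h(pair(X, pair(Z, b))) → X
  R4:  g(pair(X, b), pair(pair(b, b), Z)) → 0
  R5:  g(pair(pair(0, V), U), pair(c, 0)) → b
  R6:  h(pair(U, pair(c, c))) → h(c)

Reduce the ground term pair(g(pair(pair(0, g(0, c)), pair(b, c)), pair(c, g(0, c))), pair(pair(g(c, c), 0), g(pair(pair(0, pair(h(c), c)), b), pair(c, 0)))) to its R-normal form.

pair(b, pair(pair(c, 0), b))

1. pair(g(pair(pair(0, g(0, c)), pair(b, c)), pair(c, g(0, c))), pair(pair(g(c, c), 0), g(pair(pair(0, pair(h(c), c)), b), pair(c, 0))))  →  pair(g(pair(pair(0, 0), pair(b, c)), pair(c, g(0, c))), pair(pair(g(c, c), 0), g(pair(pair(0, pair(h(c), c)), b), pair(c, 0))))   [R2 at 1.1.1.2]
2. pair(g(pair(pair(0, 0), pair(b, c)), pair(c, g(0, c))), pair(pair(g(c, c), 0), g(pair(pair(0, pair(h(c), c)), b), pair(c, 0))))  →  pair(g(pair(pair(0, 0), pair(b, c)), pair(c, 0)), pair(pair(g(c, c), 0), g(pair(pair(0, pair(h(c), c)), b), pair(c, 0))))   [R2 at 1.2.2]
3. pair(g(pair(pair(0, 0), pair(b, c)), pair(c, 0)), pair(pair(g(c, c), 0), g(pair(pair(0, pair(h(c), c)), b), pair(c, 0))))  →  pair(b, pair(pair(g(c, c), 0), g(pair(pair(0, pair(h(c), c)), b), pair(c, 0))))   [R5 at 1]
4. pair(b, pair(pair(g(c, c), 0), g(pair(pair(0, pair(h(c), c)), b), pair(c, 0))))  →  pair(b, pair(pair(c, 0), g(pair(pair(0, pair(h(c), c)), b), pair(c, 0))))   [R2 at 2.1.1]
5. pair(b, pair(pair(c, 0), g(pair(pair(0, pair(h(c), c)), b), pair(c, 0))))  →  pair(b, pair(pair(c, 0), b))   [R5 at 2.2]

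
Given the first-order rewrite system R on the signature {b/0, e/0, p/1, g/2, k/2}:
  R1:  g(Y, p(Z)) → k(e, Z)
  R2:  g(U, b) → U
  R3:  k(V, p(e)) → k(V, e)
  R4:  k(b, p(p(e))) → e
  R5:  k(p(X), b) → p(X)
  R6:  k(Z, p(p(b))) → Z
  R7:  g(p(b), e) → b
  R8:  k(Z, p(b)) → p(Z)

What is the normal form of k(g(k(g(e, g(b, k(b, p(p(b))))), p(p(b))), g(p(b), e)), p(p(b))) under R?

1. k(g(k(g(e, g(b, k(b, p(p(b))))), p(p(b))), g(p(b), e)), p(p(b)))  →  g(k(g(e, g(b, k(b, p(p(b))))), p(p(b))), g(p(b), e))   [R6 at ε]
2. g(k(g(e, g(b, k(b, p(p(b))))), p(p(b))), g(p(b), e))  →  g(g(e, g(b, k(b, p(p(b))))), g(p(b), e))   [R6 at 1]
3. g(g(e, g(b, k(b, p(p(b))))), g(p(b), e))  →  g(g(e, g(b, b)), g(p(b), e))   [R6 at 1.2.2]
4. g(g(e, g(b, b)), g(p(b), e))  →  g(g(e, b), g(p(b), e))   [R2 at 1.2]
5. g(g(e, b), g(p(b), e))  →  g(e, g(p(b), e))   [R2 at 1]
6. g(e, g(p(b), e))  →  g(e, b)   [R7 at 2]
7. g(e, b)  →  e   [R2 at ε]

e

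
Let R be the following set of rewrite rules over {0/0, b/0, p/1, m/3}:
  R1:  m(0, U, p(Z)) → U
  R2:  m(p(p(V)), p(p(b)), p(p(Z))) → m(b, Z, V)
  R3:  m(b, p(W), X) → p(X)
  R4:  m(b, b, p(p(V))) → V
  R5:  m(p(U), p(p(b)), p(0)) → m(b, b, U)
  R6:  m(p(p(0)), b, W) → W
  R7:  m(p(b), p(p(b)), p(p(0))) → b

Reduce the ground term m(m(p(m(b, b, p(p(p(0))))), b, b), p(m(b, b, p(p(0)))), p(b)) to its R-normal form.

p(p(b))

1. m(m(p(m(b, b, p(p(p(0))))), b, b), p(m(b, b, p(p(0)))), p(b))  →  m(m(p(p(0)), b, b), p(m(b, b, p(p(0)))), p(b))   [R4 at 1.1.1]
2. m(m(p(p(0)), b, b), p(m(b, b, p(p(0)))), p(b))  →  m(b, p(m(b, b, p(p(0)))), p(b))   [R6 at 1]
3. m(b, p(m(b, b, p(p(0)))), p(b))  →  p(p(b))   [R3 at ε]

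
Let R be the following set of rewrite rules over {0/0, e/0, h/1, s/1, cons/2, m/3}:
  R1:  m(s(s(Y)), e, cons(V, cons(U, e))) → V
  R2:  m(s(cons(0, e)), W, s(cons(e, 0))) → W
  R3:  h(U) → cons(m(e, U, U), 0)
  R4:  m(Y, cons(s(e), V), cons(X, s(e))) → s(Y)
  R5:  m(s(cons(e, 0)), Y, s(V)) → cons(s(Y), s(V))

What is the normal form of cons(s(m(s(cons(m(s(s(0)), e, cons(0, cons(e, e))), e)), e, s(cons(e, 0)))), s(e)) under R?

1. cons(s(m(s(cons(m(s(s(0)), e, cons(0, cons(e, e))), e)), e, s(cons(e, 0)))), s(e))  →  cons(s(m(s(cons(0, e)), e, s(cons(e, 0)))), s(e))   [R1 at 1.1.1.1.1]
2. cons(s(m(s(cons(0, e)), e, s(cons(e, 0)))), s(e))  →  cons(s(e), s(e))   [R2 at 1.1]

cons(s(e), s(e))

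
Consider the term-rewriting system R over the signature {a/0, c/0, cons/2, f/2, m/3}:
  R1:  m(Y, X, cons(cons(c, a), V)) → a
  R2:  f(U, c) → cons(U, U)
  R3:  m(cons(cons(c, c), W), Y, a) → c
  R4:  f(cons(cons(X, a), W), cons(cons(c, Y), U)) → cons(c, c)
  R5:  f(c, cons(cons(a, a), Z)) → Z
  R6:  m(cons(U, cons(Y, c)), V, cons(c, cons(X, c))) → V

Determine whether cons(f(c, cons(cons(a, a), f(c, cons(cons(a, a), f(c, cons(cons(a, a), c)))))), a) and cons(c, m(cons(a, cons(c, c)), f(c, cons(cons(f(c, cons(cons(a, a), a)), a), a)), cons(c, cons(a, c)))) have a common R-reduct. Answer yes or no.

Reduce t₁ = cons(f(c, cons(cons(a, a), f(c, cons(cons(a, a), f(c, cons(cons(a, a), c)))))), a):
1. cons(f(c, cons(cons(a, a), f(c, cons(cons(a, a), f(c, cons(cons(a, a), c)))))), a)  →  cons(f(c, cons(cons(a, a), f(c, cons(cons(a, a), c)))), a)   [R5 at 1]
2. cons(f(c, cons(cons(a, a), f(c, cons(cons(a, a), c)))), a)  →  cons(f(c, cons(cons(a, a), c)), a)   [R5 at 1]
3. cons(f(c, cons(cons(a, a), c)), a)  →  cons(c, a)   [R5 at 1]

Reduce t₂ = cons(c, m(cons(a, cons(c, c)), f(c, cons(cons(f(c, cons(cons(a, a), a)), a), a)), cons(c, cons(a, c)))):
1. cons(c, m(cons(a, cons(c, c)), f(c, cons(cons(f(c, cons(cons(a, a), a)), a), a)), cons(c, cons(a, c))))  →  cons(c, f(c, cons(cons(f(c, cons(cons(a, a), a)), a), a)))   [R6 at 2]
2. cons(c, f(c, cons(cons(f(c, cons(cons(a, a), a)), a), a)))  →  cons(c, f(c, cons(cons(a, a), a)))   [R5 at 2.2.1.1]
3. cons(c, f(c, cons(cons(a, a), a)))  →  cons(c, a)   [R5 at 2]

yes — NF(t₁) = cons(c, a), NF(t₂) = cons(c, a)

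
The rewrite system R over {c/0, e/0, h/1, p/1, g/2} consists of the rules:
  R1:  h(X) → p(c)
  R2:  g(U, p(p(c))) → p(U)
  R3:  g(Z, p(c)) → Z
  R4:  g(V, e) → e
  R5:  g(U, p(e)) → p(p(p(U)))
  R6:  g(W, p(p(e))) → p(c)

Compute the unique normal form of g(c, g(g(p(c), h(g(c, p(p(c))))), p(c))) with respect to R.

1. g(c, g(g(p(c), h(g(c, p(p(c))))), p(c)))  →  g(c, g(p(c), h(g(c, p(p(c))))))   [R3 at 2]
2. g(c, g(p(c), h(g(c, p(p(c))))))  →  g(c, g(p(c), p(c)))   [R1 at 2.2]
3. g(c, g(p(c), p(c)))  →  g(c, p(c))   [R3 at 2]
4. g(c, p(c))  →  c   [R3 at ε]

c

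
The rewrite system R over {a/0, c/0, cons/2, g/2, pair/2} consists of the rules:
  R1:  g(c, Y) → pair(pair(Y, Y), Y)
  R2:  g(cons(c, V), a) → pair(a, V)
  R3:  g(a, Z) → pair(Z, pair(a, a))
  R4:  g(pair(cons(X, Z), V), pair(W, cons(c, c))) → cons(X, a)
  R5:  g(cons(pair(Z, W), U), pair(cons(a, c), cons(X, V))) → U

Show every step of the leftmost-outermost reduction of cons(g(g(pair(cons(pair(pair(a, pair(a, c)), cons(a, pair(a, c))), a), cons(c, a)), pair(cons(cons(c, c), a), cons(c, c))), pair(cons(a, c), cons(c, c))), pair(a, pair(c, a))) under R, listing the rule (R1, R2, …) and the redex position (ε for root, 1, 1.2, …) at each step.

cons(a, pair(a, pair(c, a)))

1. cons(g(g(pair(cons(pair(pair(a, pair(a, c)), cons(a, pair(a, c))), a), cons(c, a)), pair(cons(cons(c, c), a), cons(c, c))), pair(cons(a, c), cons(c, c))), pair(a, pair(c, a)))  →  cons(g(cons(pair(pair(a, pair(a, c)), cons(a, pair(a, c))), a), pair(cons(a, c), cons(c, c))), pair(a, pair(c, a)))   [R4 at 1.1]
2. cons(g(cons(pair(pair(a, pair(a, c)), cons(a, pair(a, c))), a), pair(cons(a, c), cons(c, c))), pair(a, pair(c, a)))  →  cons(a, pair(a, pair(c, a)))   [R5 at 1]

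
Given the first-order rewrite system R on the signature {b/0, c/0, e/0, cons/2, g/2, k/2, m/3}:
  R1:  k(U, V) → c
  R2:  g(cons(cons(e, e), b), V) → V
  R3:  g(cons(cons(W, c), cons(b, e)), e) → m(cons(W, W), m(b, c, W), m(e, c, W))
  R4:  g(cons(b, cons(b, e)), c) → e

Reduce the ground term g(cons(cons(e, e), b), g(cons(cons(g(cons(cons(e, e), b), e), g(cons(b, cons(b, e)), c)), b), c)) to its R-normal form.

1. g(cons(cons(e, e), b), g(cons(cons(g(cons(cons(e, e), b), e), g(cons(b, cons(b, e)), c)), b), c))  →  g(cons(cons(g(cons(cons(e, e), b), e), g(cons(b, cons(b, e)), c)), b), c)   [R2 at ε]
2. g(cons(cons(g(cons(cons(e, e), b), e), g(cons(b, cons(b, e)), c)), b), c)  →  g(cons(cons(e, g(cons(b, cons(b, e)), c)), b), c)   [R2 at 1.1.1]
3. g(cons(cons(e, g(cons(b, cons(b, e)), c)), b), c)  →  g(cons(cons(e, e), b), c)   [R4 at 1.1.2]
4. g(cons(cons(e, e), b), c)  →  c   [R2 at ε]

c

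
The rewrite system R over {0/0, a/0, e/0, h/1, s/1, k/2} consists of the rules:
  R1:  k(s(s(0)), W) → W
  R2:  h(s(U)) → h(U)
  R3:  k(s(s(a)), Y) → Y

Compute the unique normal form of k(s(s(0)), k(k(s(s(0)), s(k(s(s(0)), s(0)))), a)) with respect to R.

a

1. k(s(s(0)), k(k(s(s(0)), s(k(s(s(0)), s(0)))), a))  →  k(k(s(s(0)), s(k(s(s(0)), s(0)))), a)   [R1 at ε]
2. k(k(s(s(0)), s(k(s(s(0)), s(0)))), a)  →  k(s(k(s(s(0)), s(0))), a)   [R1 at 1]
3. k(s(k(s(s(0)), s(0))), a)  →  k(s(s(0)), a)   [R1 at 1.1]
4. k(s(s(0)), a)  →  a   [R1 at ε]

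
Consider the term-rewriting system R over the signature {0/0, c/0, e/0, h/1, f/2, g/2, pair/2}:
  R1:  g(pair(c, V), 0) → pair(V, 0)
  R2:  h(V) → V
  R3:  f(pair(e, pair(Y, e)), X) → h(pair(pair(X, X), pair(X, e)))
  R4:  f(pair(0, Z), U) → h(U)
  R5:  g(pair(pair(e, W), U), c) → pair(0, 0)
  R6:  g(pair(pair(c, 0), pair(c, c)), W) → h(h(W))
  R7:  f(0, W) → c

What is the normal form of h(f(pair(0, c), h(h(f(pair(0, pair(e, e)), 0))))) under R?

1. h(f(pair(0, c), h(h(f(pair(0, pair(e, e)), 0)))))  →  f(pair(0, c), h(h(f(pair(0, pair(e, e)), 0))))   [R2 at ε]
2. f(pair(0, c), h(h(f(pair(0, pair(e, e)), 0))))  →  h(h(h(f(pair(0, pair(e, e)), 0))))   [R4 at ε]
3. h(h(h(f(pair(0, pair(e, e)), 0))))  →  h(h(f(pair(0, pair(e, e)), 0)))   [R2 at ε]
4. h(h(f(pair(0, pair(e, e)), 0)))  →  h(f(pair(0, pair(e, e)), 0))   [R2 at ε]
5. h(f(pair(0, pair(e, e)), 0))  →  f(pair(0, pair(e, e)), 0)   [R2 at ε]
6. f(pair(0, pair(e, e)), 0)  →  h(0)   [R4 at ε]
7. h(0)  →  0   [R2 at ε]

0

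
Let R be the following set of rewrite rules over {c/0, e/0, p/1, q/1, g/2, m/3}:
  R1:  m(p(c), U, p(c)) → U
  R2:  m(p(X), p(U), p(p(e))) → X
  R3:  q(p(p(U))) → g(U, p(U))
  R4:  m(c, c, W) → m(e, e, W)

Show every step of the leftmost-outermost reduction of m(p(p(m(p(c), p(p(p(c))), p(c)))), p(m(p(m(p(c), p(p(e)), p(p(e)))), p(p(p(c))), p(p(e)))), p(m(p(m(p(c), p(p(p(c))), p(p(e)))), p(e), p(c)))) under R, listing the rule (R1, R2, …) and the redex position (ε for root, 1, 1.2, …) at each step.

1. m(p(p(m(p(c), p(p(p(c))), p(c)))), p(m(p(m(p(c), p(p(e)), p(p(e)))), p(p(p(c))), p(p(e)))), p(m(p(m(p(c), p(p(p(c))), p(p(e)))), p(e), p(c))))  →  m(p(p(p(p(p(c))))), p(m(p(m(p(c), p(p(e)), p(p(e)))), p(p(p(c))), p(p(e)))), p(m(p(m(p(c), p(p(p(c))), p(p(e)))), p(e), p(c))))   [R1 at 1.1.1]
2. m(p(p(p(p(p(c))))), p(m(p(m(p(c), p(p(e)), p(p(e)))), p(p(p(c))), p(p(e)))), p(m(p(m(p(c), p(p(p(c))), p(p(e)))), p(e), p(c))))  →  m(p(p(p(p(p(c))))), p(m(p(c), p(p(e)), p(p(e)))), p(m(p(m(p(c), p(p(p(c))), p(p(e)))), p(e), p(c))))   [R2 at 2.1]
3. m(p(p(p(p(p(c))))), p(m(p(c), p(p(e)), p(p(e)))), p(m(p(m(p(c), p(p(p(c))), p(p(e)))), p(e), p(c))))  →  m(p(p(p(p(p(c))))), p(c), p(m(p(m(p(c), p(p(p(c))), p(p(e)))), p(e), p(c))))   [R2 at 2.1]
4. m(p(p(p(p(p(c))))), p(c), p(m(p(m(p(c), p(p(p(c))), p(p(e)))), p(e), p(c))))  →  m(p(p(p(p(p(c))))), p(c), p(m(p(c), p(e), p(c))))   [R2 at 3.1.1.1]
5. m(p(p(p(p(p(c))))), p(c), p(m(p(c), p(e), p(c))))  →  m(p(p(p(p(p(c))))), p(c), p(p(e)))   [R1 at 3.1]
6. m(p(p(p(p(p(c))))), p(c), p(p(e)))  →  p(p(p(p(c))))   [R2 at ε]

p(p(p(p(c))))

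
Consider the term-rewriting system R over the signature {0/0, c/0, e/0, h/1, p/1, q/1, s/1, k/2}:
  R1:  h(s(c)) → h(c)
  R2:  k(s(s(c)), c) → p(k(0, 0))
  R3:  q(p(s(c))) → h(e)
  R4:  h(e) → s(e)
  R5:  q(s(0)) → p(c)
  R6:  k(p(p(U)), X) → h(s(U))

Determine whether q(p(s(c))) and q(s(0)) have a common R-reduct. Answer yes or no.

Reduce t₁ = q(p(s(c))):
1. q(p(s(c)))  →  h(e)   [R3 at ε]
2. h(e)  →  s(e)   [R4 at ε]

Reduce t₂ = q(s(0)):
1. q(s(0))  →  p(c)   [R5 at ε]

no — NF(t₁) = s(e), NF(t₂) = p(c)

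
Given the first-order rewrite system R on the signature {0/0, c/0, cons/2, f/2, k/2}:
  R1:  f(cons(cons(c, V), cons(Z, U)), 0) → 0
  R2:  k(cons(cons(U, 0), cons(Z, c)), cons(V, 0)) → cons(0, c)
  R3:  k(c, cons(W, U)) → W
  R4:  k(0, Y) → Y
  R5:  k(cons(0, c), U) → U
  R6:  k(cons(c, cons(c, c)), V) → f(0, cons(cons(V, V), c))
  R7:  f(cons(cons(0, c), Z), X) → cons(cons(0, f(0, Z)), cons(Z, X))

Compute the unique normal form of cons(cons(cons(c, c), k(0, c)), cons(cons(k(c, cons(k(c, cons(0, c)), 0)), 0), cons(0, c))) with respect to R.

1. cons(cons(cons(c, c), k(0, c)), cons(cons(k(c, cons(k(c, cons(0, c)), 0)), 0), cons(0, c)))  →  cons(cons(cons(c, c), c), cons(cons(k(c, cons(k(c, cons(0, c)), 0)), 0), cons(0, c)))   [R4 at 1.2]
2. cons(cons(cons(c, c), c), cons(cons(k(c, cons(k(c, cons(0, c)), 0)), 0), cons(0, c)))  →  cons(cons(cons(c, c), c), cons(cons(k(c, cons(0, c)), 0), cons(0, c)))   [R3 at 2.1.1]
3. cons(cons(cons(c, c), c), cons(cons(k(c, cons(0, c)), 0), cons(0, c)))  →  cons(cons(cons(c, c), c), cons(cons(0, 0), cons(0, c)))   [R3 at 2.1.1]

cons(cons(cons(c, c), c), cons(cons(0, 0), cons(0, c)))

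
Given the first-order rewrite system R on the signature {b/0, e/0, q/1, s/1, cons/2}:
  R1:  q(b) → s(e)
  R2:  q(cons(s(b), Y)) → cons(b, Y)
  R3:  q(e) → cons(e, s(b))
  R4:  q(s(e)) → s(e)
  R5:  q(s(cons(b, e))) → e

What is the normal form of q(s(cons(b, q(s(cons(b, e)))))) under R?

1. q(s(cons(b, q(s(cons(b, e))))))  →  q(s(cons(b, e)))   [R5 at 1.1.2]
2. q(s(cons(b, e)))  →  e   [R5 at ε]

e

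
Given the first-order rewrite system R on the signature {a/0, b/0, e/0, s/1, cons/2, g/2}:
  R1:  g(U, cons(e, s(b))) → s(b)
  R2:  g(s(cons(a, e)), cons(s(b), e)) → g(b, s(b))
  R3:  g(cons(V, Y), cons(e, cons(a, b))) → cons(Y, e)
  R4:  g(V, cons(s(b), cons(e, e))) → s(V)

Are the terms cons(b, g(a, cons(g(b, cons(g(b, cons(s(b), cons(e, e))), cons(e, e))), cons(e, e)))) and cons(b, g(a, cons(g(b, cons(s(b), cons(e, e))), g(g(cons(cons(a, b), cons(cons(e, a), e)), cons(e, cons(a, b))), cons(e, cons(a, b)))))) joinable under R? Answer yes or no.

yes — NF(t₁) = cons(b, s(a)), NF(t₂) = cons(b, s(a))

Reduce t₁ = cons(b, g(a, cons(g(b, cons(g(b, cons(s(b), cons(e, e))), cons(e, e))), cons(e, e)))):
1. cons(b, g(a, cons(g(b, cons(g(b, cons(s(b), cons(e, e))), cons(e, e))), cons(e, e))))  →  cons(b, g(a, cons(g(b, cons(s(b), cons(e, e))), cons(e, e))))   [R4 at 2.2.1.2.1]
2. cons(b, g(a, cons(g(b, cons(s(b), cons(e, e))), cons(e, e))))  →  cons(b, g(a, cons(s(b), cons(e, e))))   [R4 at 2.2.1]
3. cons(b, g(a, cons(s(b), cons(e, e))))  →  cons(b, s(a))   [R4 at 2]

Reduce t₂ = cons(b, g(a, cons(g(b, cons(s(b), cons(e, e))), g(g(cons(cons(a, b), cons(cons(e, a), e)), cons(e, cons(a, b))), cons(e, cons(a, b)))))):
1. cons(b, g(a, cons(g(b, cons(s(b), cons(e, e))), g(g(cons(cons(a, b), cons(cons(e, a), e)), cons(e, cons(a, b))), cons(e, cons(a, b))))))  →  cons(b, g(a, cons(s(b), g(g(cons(cons(a, b), cons(cons(e, a), e)), cons(e, cons(a, b))), cons(e, cons(a, b))))))   [R4 at 2.2.1]
2. cons(b, g(a, cons(s(b), g(g(cons(cons(a, b), cons(cons(e, a), e)), cons(e, cons(a, b))), cons(e, cons(a, b))))))  →  cons(b, g(a, cons(s(b), g(cons(cons(cons(e, a), e), e), cons(e, cons(a, b))))))   [R3 at 2.2.2.1]
3. cons(b, g(a, cons(s(b), g(cons(cons(cons(e, a), e), e), cons(e, cons(a, b))))))  →  cons(b, g(a, cons(s(b), cons(e, e))))   [R3 at 2.2.2]
4. cons(b, g(a, cons(s(b), cons(e, e))))  →  cons(b, s(a))   [R4 at 2]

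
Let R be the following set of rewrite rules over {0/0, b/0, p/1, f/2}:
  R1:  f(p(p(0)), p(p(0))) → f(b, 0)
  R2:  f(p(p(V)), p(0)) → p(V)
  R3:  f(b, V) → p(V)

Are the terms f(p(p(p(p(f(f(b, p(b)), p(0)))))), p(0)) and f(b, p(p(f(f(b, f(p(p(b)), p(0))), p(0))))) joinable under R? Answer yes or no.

Reduce t₁ = f(p(p(p(p(f(f(b, p(b)), p(0)))))), p(0)):
1. f(p(p(p(p(f(f(b, p(b)), p(0)))))), p(0))  →  p(p(p(f(f(b, p(b)), p(0)))))   [R2 at ε]
2. p(p(p(f(f(b, p(b)), p(0)))))  →  p(p(p(f(p(p(b)), p(0)))))   [R3 at 1.1.1.1]
3. p(p(p(f(p(p(b)), p(0)))))  →  p(p(p(p(b))))   [R2 at 1.1.1]

Reduce t₂ = f(b, p(p(f(f(b, f(p(p(b)), p(0))), p(0))))):
1. f(b, p(p(f(f(b, f(p(p(b)), p(0))), p(0)))))  →  p(p(p(f(f(b, f(p(p(b)), p(0))), p(0)))))   [R3 at ε]
2. p(p(p(f(f(b, f(p(p(b)), p(0))), p(0)))))  →  p(p(p(f(p(f(p(p(b)), p(0))), p(0)))))   [R3 at 1.1.1.1]
3. p(p(p(f(p(f(p(p(b)), p(0))), p(0)))))  →  p(p(p(f(p(p(b)), p(0)))))   [R2 at 1.1.1.1.1]
4. p(p(p(f(p(p(b)), p(0)))))  →  p(p(p(p(b))))   [R2 at 1.1.1]

yes — NF(t₁) = p(p(p(p(b)))), NF(t₂) = p(p(p(p(b))))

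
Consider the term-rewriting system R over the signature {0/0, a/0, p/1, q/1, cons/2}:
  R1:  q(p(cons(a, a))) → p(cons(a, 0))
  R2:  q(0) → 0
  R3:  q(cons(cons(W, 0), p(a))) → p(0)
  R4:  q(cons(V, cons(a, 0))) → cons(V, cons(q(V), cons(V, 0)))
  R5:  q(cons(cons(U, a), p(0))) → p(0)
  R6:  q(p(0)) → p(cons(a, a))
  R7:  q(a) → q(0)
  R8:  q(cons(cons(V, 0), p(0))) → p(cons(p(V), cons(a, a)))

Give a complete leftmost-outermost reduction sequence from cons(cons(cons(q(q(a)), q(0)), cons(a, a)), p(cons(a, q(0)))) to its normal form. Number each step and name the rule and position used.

1. cons(cons(cons(q(q(a)), q(0)), cons(a, a)), p(cons(a, q(0))))  →  cons(cons(cons(q(q(0)), q(0)), cons(a, a)), p(cons(a, q(0))))   [R7 at 1.1.1.1]
2. cons(cons(cons(q(q(0)), q(0)), cons(a, a)), p(cons(a, q(0))))  →  cons(cons(cons(q(0), q(0)), cons(a, a)), p(cons(a, q(0))))   [R2 at 1.1.1.1]
3. cons(cons(cons(q(0), q(0)), cons(a, a)), p(cons(a, q(0))))  →  cons(cons(cons(0, q(0)), cons(a, a)), p(cons(a, q(0))))   [R2 at 1.1.1]
4. cons(cons(cons(0, q(0)), cons(a, a)), p(cons(a, q(0))))  →  cons(cons(cons(0, 0), cons(a, a)), p(cons(a, q(0))))   [R2 at 1.1.2]
5. cons(cons(cons(0, 0), cons(a, a)), p(cons(a, q(0))))  →  cons(cons(cons(0, 0), cons(a, a)), p(cons(a, 0)))   [R2 at 2.1.2]

cons(cons(cons(0, 0), cons(a, a)), p(cons(a, 0)))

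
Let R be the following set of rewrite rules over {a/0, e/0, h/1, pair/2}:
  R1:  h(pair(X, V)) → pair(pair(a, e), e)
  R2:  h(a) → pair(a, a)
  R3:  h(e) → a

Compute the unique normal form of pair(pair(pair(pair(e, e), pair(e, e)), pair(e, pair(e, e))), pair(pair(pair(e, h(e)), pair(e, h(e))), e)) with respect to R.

pair(pair(pair(pair(e, e), pair(e, e)), pair(e, pair(e, e))), pair(pair(pair(e, a), pair(e, a)), e))

1. pair(pair(pair(pair(e, e), pair(e, e)), pair(e, pair(e, e))), pair(pair(pair(e, h(e)), pair(e, h(e))), e))  →  pair(pair(pair(pair(e, e), pair(e, e)), pair(e, pair(e, e))), pair(pair(pair(e, a), pair(e, h(e))), e))   [R3 at 2.1.1.2]
2. pair(pair(pair(pair(e, e), pair(e, e)), pair(e, pair(e, e))), pair(pair(pair(e, a), pair(e, h(e))), e))  →  pair(pair(pair(pair(e, e), pair(e, e)), pair(e, pair(e, e))), pair(pair(pair(e, a), pair(e, a)), e))   [R3 at 2.1.2.2]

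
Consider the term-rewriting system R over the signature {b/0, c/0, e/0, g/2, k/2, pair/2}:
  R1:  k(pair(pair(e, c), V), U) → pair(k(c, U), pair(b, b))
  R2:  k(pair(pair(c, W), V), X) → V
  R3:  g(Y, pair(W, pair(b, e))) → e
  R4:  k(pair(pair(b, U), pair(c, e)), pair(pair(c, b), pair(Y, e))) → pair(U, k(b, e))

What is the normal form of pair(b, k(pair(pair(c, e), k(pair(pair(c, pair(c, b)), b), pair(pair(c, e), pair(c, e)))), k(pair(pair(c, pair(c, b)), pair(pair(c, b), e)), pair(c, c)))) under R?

1. pair(b, k(pair(pair(c, e), k(pair(pair(c, pair(c, b)), b), pair(pair(c, e), pair(c, e)))), k(pair(pair(c, pair(c, b)), pair(pair(c, b), e)), pair(c, c))))  →  pair(b, k(pair(pair(c, pair(c, b)), b), pair(pair(c, e), pair(c, e))))   [R2 at 2]
2. pair(b, k(pair(pair(c, pair(c, b)), b), pair(pair(c, e), pair(c, e))))  →  pair(b, b)   [R2 at 2]

pair(b, b)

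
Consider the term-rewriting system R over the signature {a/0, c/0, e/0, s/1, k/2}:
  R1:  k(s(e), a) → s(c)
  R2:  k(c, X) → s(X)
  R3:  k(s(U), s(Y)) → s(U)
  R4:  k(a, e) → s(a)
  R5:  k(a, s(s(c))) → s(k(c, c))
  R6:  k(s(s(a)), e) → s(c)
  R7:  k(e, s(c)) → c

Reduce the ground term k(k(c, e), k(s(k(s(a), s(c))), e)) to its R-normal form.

1. k(k(c, e), k(s(k(s(a), s(c))), e))  →  k(s(e), k(s(k(s(a), s(c))), e))   [R2 at 1]
2. k(s(e), k(s(k(s(a), s(c))), e))  →  k(s(e), k(s(s(a)), e))   [R3 at 2.1.1]
3. k(s(e), k(s(s(a)), e))  →  k(s(e), s(c))   [R6 at 2]
4. k(s(e), s(c))  →  s(e)   [R3 at ε]

s(e)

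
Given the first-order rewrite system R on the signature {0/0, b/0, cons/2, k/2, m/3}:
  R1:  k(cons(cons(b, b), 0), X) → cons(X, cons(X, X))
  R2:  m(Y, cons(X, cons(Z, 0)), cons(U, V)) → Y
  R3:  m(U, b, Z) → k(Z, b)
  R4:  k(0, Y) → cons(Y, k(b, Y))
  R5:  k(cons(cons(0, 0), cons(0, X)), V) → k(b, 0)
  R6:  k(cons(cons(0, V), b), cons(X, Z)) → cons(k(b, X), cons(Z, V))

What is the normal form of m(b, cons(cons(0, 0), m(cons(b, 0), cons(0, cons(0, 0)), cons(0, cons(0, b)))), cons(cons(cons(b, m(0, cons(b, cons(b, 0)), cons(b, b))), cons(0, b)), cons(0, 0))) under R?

b

1. m(b, cons(cons(0, 0), m(cons(b, 0), cons(0, cons(0, 0)), cons(0, cons(0, b)))), cons(cons(cons(b, m(0, cons(b, cons(b, 0)), cons(b, b))), cons(0, b)), cons(0, 0)))  →  m(b, cons(cons(0, 0), cons(b, 0)), cons(cons(cons(b, m(0, cons(b, cons(b, 0)), cons(b, b))), cons(0, b)), cons(0, 0)))   [R2 at 2.2]
2. m(b, cons(cons(0, 0), cons(b, 0)), cons(cons(cons(b, m(0, cons(b, cons(b, 0)), cons(b, b))), cons(0, b)), cons(0, 0)))  →  b   [R2 at ε]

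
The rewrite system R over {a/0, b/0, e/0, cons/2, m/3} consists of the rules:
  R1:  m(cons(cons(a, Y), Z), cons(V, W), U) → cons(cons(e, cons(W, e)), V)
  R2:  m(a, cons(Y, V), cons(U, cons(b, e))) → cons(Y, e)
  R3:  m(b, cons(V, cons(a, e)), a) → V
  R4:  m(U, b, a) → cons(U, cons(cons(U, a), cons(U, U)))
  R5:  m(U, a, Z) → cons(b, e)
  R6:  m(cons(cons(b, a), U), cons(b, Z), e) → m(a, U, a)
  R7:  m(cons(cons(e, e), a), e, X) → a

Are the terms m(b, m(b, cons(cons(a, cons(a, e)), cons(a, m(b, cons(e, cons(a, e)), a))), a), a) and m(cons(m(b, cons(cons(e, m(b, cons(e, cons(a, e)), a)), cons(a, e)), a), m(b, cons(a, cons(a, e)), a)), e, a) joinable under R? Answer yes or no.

yes — NF(t₁) = a, NF(t₂) = a

Reduce t₁ = m(b, m(b, cons(cons(a, cons(a, e)), cons(a, m(b, cons(e, cons(a, e)), a))), a), a):
1. m(b, m(b, cons(cons(a, cons(a, e)), cons(a, m(b, cons(e, cons(a, e)), a))), a), a)  →  m(b, m(b, cons(cons(a, cons(a, e)), cons(a, e)), a), a)   [R3 at 2.2.2.2]
2. m(b, m(b, cons(cons(a, cons(a, e)), cons(a, e)), a), a)  →  m(b, cons(a, cons(a, e)), a)   [R3 at 2]
3. m(b, cons(a, cons(a, e)), a)  →  a   [R3 at ε]

Reduce t₂ = m(cons(m(b, cons(cons(e, m(b, cons(e, cons(a, e)), a)), cons(a, e)), a), m(b, cons(a, cons(a, e)), a)), e, a):
1. m(cons(m(b, cons(cons(e, m(b, cons(e, cons(a, e)), a)), cons(a, e)), a), m(b, cons(a, cons(a, e)), a)), e, a)  →  m(cons(cons(e, m(b, cons(e, cons(a, e)), a)), m(b, cons(a, cons(a, e)), a)), e, a)   [R3 at 1.1]
2. m(cons(cons(e, m(b, cons(e, cons(a, e)), a)), m(b, cons(a, cons(a, e)), a)), e, a)  →  m(cons(cons(e, e), m(b, cons(a, cons(a, e)), a)), e, a)   [R3 at 1.1.2]
3. m(cons(cons(e, e), m(b, cons(a, cons(a, e)), a)), e, a)  →  m(cons(cons(e, e), a), e, a)   [R3 at 1.2]
4. m(cons(cons(e, e), a), e, a)  →  a   [R7 at ε]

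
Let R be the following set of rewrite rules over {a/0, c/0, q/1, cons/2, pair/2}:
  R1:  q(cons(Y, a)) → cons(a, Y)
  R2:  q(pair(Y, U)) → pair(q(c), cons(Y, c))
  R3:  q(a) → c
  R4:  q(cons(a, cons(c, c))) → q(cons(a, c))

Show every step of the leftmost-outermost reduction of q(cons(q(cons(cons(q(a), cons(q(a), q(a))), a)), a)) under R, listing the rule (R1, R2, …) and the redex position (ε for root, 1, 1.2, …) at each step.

1. q(cons(q(cons(cons(q(a), cons(q(a), q(a))), a)), a))  →  cons(a, q(cons(cons(q(a), cons(q(a), q(a))), a)))   [R1 at ε]
2. cons(a, q(cons(cons(q(a), cons(q(a), q(a))), a)))  →  cons(a, cons(a, cons(q(a), cons(q(a), q(a)))))   [R1 at 2]
3. cons(a, cons(a, cons(q(a), cons(q(a), q(a)))))  →  cons(a, cons(a, cons(c, cons(q(a), q(a)))))   [R3 at 2.2.1]
4. cons(a, cons(a, cons(c, cons(q(a), q(a)))))  →  cons(a, cons(a, cons(c, cons(c, q(a)))))   [R3 at 2.2.2.1]
5. cons(a, cons(a, cons(c, cons(c, q(a)))))  →  cons(a, cons(a, cons(c, cons(c, c))))   [R3 at 2.2.2.2]

cons(a, cons(a, cons(c, cons(c, c))))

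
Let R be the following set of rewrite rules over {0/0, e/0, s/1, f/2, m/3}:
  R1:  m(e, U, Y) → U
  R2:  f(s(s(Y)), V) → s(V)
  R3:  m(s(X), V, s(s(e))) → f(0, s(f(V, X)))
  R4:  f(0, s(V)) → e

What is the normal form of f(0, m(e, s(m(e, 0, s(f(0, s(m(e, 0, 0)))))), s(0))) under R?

1. f(0, m(e, s(m(e, 0, s(f(0, s(m(e, 0, 0)))))), s(0)))  →  f(0, s(m(e, 0, s(f(0, s(m(e, 0, 0)))))))   [R1 at 2]
2. f(0, s(m(e, 0, s(f(0, s(m(e, 0, 0)))))))  →  e   [R4 at ε]

e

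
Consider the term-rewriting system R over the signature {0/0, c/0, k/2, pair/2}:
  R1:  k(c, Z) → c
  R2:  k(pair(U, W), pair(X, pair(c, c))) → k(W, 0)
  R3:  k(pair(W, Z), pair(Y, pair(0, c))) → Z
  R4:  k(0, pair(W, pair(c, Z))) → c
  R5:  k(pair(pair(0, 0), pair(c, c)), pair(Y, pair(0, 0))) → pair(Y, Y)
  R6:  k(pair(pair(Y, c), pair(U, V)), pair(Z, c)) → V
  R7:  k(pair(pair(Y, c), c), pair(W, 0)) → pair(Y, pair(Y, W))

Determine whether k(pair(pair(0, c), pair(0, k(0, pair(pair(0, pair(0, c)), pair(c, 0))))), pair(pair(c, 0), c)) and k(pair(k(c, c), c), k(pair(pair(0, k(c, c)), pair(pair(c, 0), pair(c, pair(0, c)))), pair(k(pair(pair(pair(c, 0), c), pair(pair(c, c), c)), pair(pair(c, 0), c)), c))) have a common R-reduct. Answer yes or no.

yes — NF(t₁) = c, NF(t₂) = c

Reduce t₁ = k(pair(pair(0, c), pair(0, k(0, pair(pair(0, pair(0, c)), pair(c, 0))))), pair(pair(c, 0), c)):
1. k(pair(pair(0, c), pair(0, k(0, pair(pair(0, pair(0, c)), pair(c, 0))))), pair(pair(c, 0), c))  →  k(0, pair(pair(0, pair(0, c)), pair(c, 0)))   [R6 at ε]
2. k(0, pair(pair(0, pair(0, c)), pair(c, 0)))  →  c   [R4 at ε]

Reduce t₂ = k(pair(k(c, c), c), k(pair(pair(0, k(c, c)), pair(pair(c, 0), pair(c, pair(0, c)))), pair(k(pair(pair(pair(c, 0), c), pair(pair(c, c), c)), pair(pair(c, 0), c)), c))):
1. k(pair(k(c, c), c), k(pair(pair(0, k(c, c)), pair(pair(c, 0), pair(c, pair(0, c)))), pair(k(pair(pair(pair(c, 0), c), pair(pair(c, c), c)), pair(pair(c, 0), c)), c)))  →  k(pair(c, c), k(pair(pair(0, k(c, c)), pair(pair(c, 0), pair(c, pair(0, c)))), pair(k(pair(pair(pair(c, 0), c), pair(pair(c, c), c)), pair(pair(c, 0), c)), c)))   [R1 at 1.1]
2. k(pair(c, c), k(pair(pair(0, k(c, c)), pair(pair(c, 0), pair(c, pair(0, c)))), pair(k(pair(pair(pair(c, 0), c), pair(pair(c, c), c)), pair(pair(c, 0), c)), c)))  →  k(pair(c, c), k(pair(pair(0, c), pair(pair(c, 0), pair(c, pair(0, c)))), pair(k(pair(pair(pair(c, 0), c), pair(pair(c, c), c)), pair(pair(c, 0), c)), c)))   [R1 at 2.1.1.2]
3. k(pair(c, c), k(pair(pair(0, c), pair(pair(c, 0), pair(c, pair(0, c)))), pair(k(pair(pair(pair(c, 0), c), pair(pair(c, c), c)), pair(pair(c, 0), c)), c)))  →  k(pair(c, c), pair(c, pair(0, c)))   [R6 at 2]
4. k(pair(c, c), pair(c, pair(0, c)))  →  c   [R3 at ε]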